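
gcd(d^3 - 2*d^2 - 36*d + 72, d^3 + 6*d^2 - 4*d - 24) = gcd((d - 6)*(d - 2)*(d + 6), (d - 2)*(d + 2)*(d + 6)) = d^2 + 4*d - 12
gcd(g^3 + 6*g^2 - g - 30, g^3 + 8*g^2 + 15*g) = g^2 + 8*g + 15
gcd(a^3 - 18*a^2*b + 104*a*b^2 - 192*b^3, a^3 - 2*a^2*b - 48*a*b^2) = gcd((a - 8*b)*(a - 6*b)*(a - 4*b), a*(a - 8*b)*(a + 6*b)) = a - 8*b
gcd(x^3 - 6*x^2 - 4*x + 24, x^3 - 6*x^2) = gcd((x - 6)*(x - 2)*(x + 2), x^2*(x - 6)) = x - 6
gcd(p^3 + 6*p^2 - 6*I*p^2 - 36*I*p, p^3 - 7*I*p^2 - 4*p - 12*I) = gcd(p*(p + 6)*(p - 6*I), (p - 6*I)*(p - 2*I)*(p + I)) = p - 6*I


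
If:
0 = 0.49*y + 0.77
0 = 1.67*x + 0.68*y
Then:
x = 0.64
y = -1.57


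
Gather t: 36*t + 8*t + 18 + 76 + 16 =44*t + 110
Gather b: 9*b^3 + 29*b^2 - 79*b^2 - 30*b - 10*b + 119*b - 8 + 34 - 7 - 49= 9*b^3 - 50*b^2 + 79*b - 30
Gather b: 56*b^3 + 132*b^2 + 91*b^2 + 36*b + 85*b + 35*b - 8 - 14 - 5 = 56*b^3 + 223*b^2 + 156*b - 27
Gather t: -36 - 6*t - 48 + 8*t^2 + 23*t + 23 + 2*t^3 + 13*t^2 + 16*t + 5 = 2*t^3 + 21*t^2 + 33*t - 56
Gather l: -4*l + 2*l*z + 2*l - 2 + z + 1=l*(2*z - 2) + z - 1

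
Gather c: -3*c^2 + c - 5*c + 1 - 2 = -3*c^2 - 4*c - 1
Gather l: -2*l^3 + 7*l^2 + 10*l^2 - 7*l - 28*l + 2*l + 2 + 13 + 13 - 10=-2*l^3 + 17*l^2 - 33*l + 18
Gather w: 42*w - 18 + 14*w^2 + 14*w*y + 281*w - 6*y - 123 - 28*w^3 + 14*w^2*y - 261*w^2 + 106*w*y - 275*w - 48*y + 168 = -28*w^3 + w^2*(14*y - 247) + w*(120*y + 48) - 54*y + 27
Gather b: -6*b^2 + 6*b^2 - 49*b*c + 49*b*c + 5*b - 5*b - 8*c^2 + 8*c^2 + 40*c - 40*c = 0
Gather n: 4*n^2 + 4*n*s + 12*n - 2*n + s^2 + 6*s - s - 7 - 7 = 4*n^2 + n*(4*s + 10) + s^2 + 5*s - 14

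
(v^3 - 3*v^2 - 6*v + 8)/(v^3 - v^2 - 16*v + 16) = (v + 2)/(v + 4)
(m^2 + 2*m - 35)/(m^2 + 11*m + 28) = (m - 5)/(m + 4)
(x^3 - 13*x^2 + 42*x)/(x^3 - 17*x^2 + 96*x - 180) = x*(x - 7)/(x^2 - 11*x + 30)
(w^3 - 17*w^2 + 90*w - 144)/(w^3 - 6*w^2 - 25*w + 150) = (w^2 - 11*w + 24)/(w^2 - 25)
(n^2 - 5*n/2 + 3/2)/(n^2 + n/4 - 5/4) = 2*(2*n - 3)/(4*n + 5)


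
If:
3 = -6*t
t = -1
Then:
No Solution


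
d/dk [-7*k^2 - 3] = -14*k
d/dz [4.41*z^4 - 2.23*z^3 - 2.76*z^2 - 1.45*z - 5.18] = 17.64*z^3 - 6.69*z^2 - 5.52*z - 1.45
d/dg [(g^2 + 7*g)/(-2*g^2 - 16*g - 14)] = -1/(2*g^2 + 4*g + 2)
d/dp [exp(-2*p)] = -2*exp(-2*p)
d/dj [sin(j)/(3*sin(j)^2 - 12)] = (cos(j)^2 - 5)*cos(j)/(3*(sin(j)^2 - 4)^2)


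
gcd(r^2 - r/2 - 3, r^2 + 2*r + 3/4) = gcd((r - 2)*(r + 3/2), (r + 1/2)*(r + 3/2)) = r + 3/2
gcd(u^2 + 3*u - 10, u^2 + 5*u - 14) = u - 2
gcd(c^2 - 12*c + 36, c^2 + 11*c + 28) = 1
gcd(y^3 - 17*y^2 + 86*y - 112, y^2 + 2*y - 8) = y - 2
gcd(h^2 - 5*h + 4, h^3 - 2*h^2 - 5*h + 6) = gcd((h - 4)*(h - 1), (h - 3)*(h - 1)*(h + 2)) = h - 1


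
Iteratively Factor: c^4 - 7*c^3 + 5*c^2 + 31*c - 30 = (c - 5)*(c^3 - 2*c^2 - 5*c + 6) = (c - 5)*(c - 1)*(c^2 - c - 6) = (c - 5)*(c - 1)*(c + 2)*(c - 3)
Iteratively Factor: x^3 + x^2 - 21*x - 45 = (x + 3)*(x^2 - 2*x - 15) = (x + 3)^2*(x - 5)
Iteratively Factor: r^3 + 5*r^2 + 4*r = (r)*(r^2 + 5*r + 4) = r*(r + 4)*(r + 1)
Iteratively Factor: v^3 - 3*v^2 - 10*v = (v)*(v^2 - 3*v - 10) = v*(v + 2)*(v - 5)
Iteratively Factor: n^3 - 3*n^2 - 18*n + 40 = (n - 2)*(n^2 - n - 20) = (n - 5)*(n - 2)*(n + 4)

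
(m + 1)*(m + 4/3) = m^2 + 7*m/3 + 4/3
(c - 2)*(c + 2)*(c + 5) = c^3 + 5*c^2 - 4*c - 20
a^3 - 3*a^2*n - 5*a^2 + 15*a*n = a*(a - 5)*(a - 3*n)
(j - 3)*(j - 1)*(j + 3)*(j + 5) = j^4 + 4*j^3 - 14*j^2 - 36*j + 45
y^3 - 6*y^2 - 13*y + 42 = (y - 7)*(y - 2)*(y + 3)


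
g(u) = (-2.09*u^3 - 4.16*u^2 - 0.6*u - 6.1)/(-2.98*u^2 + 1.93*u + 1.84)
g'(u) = (5.96*u - 1.93)*(-2.09*u^3 - 4.16*u^2 - 0.6*u - 6.1)/(-2.98*u^2 + 1.93*u + 1.84)^2 + (-6.27*u^2 - 8.32*u - 0.6)/(-2.98*u^2 + 1.93*u + 1.84)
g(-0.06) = -3.55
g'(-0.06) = 4.66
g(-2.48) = -0.08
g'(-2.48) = 0.81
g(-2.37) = 0.01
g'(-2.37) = 0.84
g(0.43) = -3.44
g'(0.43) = -3.55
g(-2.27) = 0.10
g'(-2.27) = 0.87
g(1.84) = 7.30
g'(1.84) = -6.14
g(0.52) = -3.84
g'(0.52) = -5.45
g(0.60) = -4.37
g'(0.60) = -7.81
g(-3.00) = -0.48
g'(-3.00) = 0.73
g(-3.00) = -0.48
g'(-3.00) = 0.73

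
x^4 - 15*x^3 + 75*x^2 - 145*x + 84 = (x - 7)*(x - 4)*(x - 3)*(x - 1)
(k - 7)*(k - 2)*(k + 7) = k^3 - 2*k^2 - 49*k + 98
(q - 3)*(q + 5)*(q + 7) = q^3 + 9*q^2 - q - 105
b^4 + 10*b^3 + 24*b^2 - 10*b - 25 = (b - 1)*(b + 1)*(b + 5)^2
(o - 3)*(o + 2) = o^2 - o - 6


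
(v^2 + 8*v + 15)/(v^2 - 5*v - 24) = (v + 5)/(v - 8)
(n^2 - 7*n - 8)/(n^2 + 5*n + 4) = (n - 8)/(n + 4)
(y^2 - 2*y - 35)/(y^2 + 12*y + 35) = (y - 7)/(y + 7)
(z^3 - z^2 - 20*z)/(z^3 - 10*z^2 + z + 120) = z*(z + 4)/(z^2 - 5*z - 24)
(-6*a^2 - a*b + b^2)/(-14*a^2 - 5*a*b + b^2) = (3*a - b)/(7*a - b)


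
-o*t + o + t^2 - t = (-o + t)*(t - 1)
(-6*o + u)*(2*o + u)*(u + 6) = -12*o^2*u - 72*o^2 - 4*o*u^2 - 24*o*u + u^3 + 6*u^2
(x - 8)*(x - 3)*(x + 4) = x^3 - 7*x^2 - 20*x + 96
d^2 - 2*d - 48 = (d - 8)*(d + 6)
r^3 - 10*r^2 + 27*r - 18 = (r - 6)*(r - 3)*(r - 1)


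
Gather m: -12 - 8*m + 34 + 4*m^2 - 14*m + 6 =4*m^2 - 22*m + 28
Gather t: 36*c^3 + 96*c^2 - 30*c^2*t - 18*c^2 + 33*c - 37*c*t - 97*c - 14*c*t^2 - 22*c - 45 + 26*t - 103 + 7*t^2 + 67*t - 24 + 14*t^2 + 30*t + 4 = 36*c^3 + 78*c^2 - 86*c + t^2*(21 - 14*c) + t*(-30*c^2 - 37*c + 123) - 168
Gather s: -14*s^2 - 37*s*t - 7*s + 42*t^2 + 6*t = -14*s^2 + s*(-37*t - 7) + 42*t^2 + 6*t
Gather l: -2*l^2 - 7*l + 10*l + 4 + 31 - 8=-2*l^2 + 3*l + 27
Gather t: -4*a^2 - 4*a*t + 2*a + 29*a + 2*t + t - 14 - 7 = -4*a^2 + 31*a + t*(3 - 4*a) - 21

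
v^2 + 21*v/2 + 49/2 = (v + 7/2)*(v + 7)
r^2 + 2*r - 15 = (r - 3)*(r + 5)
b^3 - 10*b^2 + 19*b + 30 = (b - 6)*(b - 5)*(b + 1)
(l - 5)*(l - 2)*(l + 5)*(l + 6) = l^4 + 4*l^3 - 37*l^2 - 100*l + 300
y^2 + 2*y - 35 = (y - 5)*(y + 7)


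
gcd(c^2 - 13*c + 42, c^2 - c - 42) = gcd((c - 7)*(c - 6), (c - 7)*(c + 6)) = c - 7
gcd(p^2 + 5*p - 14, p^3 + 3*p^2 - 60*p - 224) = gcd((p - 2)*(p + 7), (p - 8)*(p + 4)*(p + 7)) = p + 7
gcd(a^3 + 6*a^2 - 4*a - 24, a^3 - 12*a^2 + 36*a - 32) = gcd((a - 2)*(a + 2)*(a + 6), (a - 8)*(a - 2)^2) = a - 2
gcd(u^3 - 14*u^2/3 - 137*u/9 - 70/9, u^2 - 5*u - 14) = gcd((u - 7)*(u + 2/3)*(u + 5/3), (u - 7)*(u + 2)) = u - 7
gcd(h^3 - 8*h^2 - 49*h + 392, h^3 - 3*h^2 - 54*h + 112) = h^2 - h - 56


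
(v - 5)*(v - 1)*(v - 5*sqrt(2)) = v^3 - 5*sqrt(2)*v^2 - 6*v^2 + 5*v + 30*sqrt(2)*v - 25*sqrt(2)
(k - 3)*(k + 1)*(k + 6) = k^3 + 4*k^2 - 15*k - 18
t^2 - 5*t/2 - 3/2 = (t - 3)*(t + 1/2)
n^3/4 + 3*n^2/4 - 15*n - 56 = (n/4 + 1)*(n - 8)*(n + 7)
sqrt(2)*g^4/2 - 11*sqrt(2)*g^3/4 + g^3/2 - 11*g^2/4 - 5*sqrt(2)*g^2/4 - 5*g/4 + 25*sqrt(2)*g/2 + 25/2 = (g - 5)*(g - 5/2)*(g + sqrt(2)/2)*(sqrt(2)*g/2 + sqrt(2))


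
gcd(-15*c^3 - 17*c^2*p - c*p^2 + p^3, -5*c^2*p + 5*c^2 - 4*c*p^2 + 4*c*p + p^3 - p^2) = -5*c^2 - 4*c*p + p^2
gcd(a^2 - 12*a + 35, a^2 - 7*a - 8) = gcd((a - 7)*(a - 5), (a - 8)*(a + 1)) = 1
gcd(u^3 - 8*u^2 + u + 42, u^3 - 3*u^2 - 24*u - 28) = u^2 - 5*u - 14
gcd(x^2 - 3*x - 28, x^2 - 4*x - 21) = x - 7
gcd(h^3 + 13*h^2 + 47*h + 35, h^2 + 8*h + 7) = h^2 + 8*h + 7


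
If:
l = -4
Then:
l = -4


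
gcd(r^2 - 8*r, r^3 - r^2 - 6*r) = r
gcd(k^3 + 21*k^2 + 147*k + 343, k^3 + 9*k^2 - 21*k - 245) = k^2 + 14*k + 49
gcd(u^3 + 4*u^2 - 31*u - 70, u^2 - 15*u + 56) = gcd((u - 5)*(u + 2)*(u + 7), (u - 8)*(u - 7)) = 1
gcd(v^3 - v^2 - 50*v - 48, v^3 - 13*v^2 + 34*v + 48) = v^2 - 7*v - 8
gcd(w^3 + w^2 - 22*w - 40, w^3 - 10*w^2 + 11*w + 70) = w^2 - 3*w - 10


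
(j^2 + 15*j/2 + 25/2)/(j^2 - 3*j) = (2*j^2 + 15*j + 25)/(2*j*(j - 3))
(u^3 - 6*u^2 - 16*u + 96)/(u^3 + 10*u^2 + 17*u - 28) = (u^2 - 10*u + 24)/(u^2 + 6*u - 7)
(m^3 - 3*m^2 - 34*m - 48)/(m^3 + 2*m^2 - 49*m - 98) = (m^2 - 5*m - 24)/(m^2 - 49)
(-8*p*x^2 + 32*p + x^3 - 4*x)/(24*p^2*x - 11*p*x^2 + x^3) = (x^2 - 4)/(x*(-3*p + x))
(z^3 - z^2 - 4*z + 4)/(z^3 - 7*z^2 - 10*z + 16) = (z - 2)/(z - 8)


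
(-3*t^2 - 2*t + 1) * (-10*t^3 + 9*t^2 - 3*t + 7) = 30*t^5 - 7*t^4 - 19*t^3 - 6*t^2 - 17*t + 7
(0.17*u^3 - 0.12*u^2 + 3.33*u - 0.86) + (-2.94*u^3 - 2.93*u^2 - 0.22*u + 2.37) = -2.77*u^3 - 3.05*u^2 + 3.11*u + 1.51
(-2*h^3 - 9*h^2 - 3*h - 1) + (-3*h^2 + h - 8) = -2*h^3 - 12*h^2 - 2*h - 9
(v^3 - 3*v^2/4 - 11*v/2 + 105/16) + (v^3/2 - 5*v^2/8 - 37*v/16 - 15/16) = 3*v^3/2 - 11*v^2/8 - 125*v/16 + 45/8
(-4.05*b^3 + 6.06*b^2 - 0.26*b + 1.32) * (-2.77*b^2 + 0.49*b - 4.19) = 11.2185*b^5 - 18.7707*b^4 + 20.6591*b^3 - 29.1752*b^2 + 1.7362*b - 5.5308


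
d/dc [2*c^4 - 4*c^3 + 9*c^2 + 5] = 2*c*(4*c^2 - 6*c + 9)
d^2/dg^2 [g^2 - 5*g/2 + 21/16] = 2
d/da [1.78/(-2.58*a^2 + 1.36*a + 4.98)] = (9.1848*a - 2.4208)/(-2.58*a^2 + 1.36*a + 4.98)^2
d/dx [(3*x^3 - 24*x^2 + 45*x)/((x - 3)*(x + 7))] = 3*(x^2 + 14*x - 35)/(x^2 + 14*x + 49)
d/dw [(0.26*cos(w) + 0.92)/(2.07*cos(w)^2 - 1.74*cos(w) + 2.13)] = (0.5382*cos(w)^2 + 3.8088*cos(w) - 2.1546)*sin(w)/(4.2849*cos(w)^4 - 7.2036*cos(w)^3 + 11.8458*cos(w)^2 - 7.4124*cos(w) + 4.5369)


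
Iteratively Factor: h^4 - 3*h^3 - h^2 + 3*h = (h)*(h^3 - 3*h^2 - h + 3) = h*(h - 1)*(h^2 - 2*h - 3) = h*(h - 3)*(h - 1)*(h + 1)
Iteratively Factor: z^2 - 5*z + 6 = (z - 3)*(z - 2)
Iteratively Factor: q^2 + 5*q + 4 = (q + 4)*(q + 1)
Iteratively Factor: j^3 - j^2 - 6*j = (j + 2)*(j^2 - 3*j) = (j - 3)*(j + 2)*(j)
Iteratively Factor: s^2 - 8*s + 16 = (s - 4)*(s - 4)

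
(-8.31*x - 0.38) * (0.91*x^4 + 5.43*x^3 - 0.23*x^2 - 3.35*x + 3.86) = -7.5621*x^5 - 45.4691*x^4 - 0.1521*x^3 + 27.9259*x^2 - 30.8036*x - 1.4668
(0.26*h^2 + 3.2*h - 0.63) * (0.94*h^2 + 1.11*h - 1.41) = 0.2444*h^4 + 3.2966*h^3 + 2.5932*h^2 - 5.2113*h + 0.8883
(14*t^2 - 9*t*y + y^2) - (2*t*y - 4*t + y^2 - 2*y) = 14*t^2 - 11*t*y + 4*t + 2*y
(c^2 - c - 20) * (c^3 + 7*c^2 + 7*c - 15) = c^5 + 6*c^4 - 20*c^3 - 162*c^2 - 125*c + 300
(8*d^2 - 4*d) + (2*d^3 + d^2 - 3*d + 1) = 2*d^3 + 9*d^2 - 7*d + 1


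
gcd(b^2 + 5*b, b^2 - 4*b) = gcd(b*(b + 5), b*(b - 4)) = b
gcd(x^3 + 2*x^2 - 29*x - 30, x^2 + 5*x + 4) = x + 1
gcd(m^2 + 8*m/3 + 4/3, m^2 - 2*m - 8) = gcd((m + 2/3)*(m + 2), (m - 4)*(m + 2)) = m + 2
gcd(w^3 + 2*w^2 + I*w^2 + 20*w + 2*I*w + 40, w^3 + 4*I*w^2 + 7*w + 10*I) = w + 5*I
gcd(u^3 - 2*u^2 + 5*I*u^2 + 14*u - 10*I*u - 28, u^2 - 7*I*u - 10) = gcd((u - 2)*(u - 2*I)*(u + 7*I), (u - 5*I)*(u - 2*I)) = u - 2*I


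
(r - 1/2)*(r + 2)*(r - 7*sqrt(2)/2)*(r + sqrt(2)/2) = r^4 - 3*sqrt(2)*r^3 + 3*r^3/2 - 9*sqrt(2)*r^2/2 - 9*r^2/2 - 21*r/4 + 3*sqrt(2)*r + 7/2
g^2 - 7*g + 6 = (g - 6)*(g - 1)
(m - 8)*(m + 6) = m^2 - 2*m - 48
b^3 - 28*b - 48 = (b - 6)*(b + 2)*(b + 4)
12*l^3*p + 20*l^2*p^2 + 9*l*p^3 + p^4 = p*(l + p)*(2*l + p)*(6*l + p)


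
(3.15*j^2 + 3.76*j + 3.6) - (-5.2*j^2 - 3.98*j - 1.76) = 8.35*j^2 + 7.74*j + 5.36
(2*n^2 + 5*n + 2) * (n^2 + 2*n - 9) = 2*n^4 + 9*n^3 - 6*n^2 - 41*n - 18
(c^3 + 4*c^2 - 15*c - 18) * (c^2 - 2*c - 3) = c^5 + 2*c^4 - 26*c^3 + 81*c + 54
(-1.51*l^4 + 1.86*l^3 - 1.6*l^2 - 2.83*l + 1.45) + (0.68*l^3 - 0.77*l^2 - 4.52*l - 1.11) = -1.51*l^4 + 2.54*l^3 - 2.37*l^2 - 7.35*l + 0.34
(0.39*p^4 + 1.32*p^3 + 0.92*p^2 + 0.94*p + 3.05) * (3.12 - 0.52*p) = -0.2028*p^5 + 0.5304*p^4 + 3.64*p^3 + 2.3816*p^2 + 1.3468*p + 9.516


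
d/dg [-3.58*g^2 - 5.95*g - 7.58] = -7.16*g - 5.95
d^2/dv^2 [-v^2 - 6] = -2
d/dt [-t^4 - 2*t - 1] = -4*t^3 - 2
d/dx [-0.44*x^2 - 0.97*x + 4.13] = -0.88*x - 0.97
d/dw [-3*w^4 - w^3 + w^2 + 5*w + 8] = -12*w^3 - 3*w^2 + 2*w + 5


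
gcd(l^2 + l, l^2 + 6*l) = l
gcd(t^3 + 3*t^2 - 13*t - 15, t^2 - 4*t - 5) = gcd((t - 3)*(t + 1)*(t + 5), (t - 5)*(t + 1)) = t + 1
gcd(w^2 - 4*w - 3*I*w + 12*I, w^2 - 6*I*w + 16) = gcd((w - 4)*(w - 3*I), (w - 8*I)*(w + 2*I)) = 1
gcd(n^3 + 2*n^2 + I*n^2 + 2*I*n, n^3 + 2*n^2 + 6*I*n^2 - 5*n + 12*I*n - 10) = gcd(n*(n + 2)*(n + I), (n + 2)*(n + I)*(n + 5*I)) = n^2 + n*(2 + I) + 2*I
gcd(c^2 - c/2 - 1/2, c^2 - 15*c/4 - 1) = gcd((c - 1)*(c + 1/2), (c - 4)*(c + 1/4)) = 1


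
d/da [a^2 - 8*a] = 2*a - 8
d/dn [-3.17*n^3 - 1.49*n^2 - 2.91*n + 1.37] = -9.51*n^2 - 2.98*n - 2.91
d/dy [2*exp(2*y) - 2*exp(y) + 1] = (4*exp(y) - 2)*exp(y)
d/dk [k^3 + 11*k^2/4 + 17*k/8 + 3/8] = 3*k^2 + 11*k/2 + 17/8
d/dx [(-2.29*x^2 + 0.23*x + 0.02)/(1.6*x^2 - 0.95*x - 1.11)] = (1.8075*x^2 + 5.0198*x - 0.2363)/(2.56*x^4 - 3.04*x^3 - 2.6495*x^2 + 2.109*x + 1.2321)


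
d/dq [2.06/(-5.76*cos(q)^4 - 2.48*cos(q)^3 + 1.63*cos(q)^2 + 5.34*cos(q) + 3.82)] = (-47.4624*cos(q)^3 - 15.3264*cos(q)^2 + 6.7156*cos(q) + 11.0004)*sin(q)/(-5.76*cos(q)^4 - 2.48*cos(q)^3 + 1.63*cos(q)^2 + 5.34*cos(q) + 3.82)^2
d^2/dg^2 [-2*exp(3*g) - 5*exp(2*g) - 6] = (-18*exp(g) - 20)*exp(2*g)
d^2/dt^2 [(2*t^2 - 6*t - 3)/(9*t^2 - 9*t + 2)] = 2*(-324*t^3 - 837*t^2 + 1053*t - 289)/(729*t^6 - 2187*t^5 + 2673*t^4 - 1701*t^3 + 594*t^2 - 108*t + 8)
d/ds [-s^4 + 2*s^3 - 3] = s^2*(6 - 4*s)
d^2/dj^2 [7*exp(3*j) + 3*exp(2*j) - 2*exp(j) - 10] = (63*exp(2*j) + 12*exp(j) - 2)*exp(j)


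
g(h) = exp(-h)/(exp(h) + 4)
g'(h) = -exp(-h)/(exp(h) + 4) - 1/(exp(h) + 4)^2 = 2*(-exp(h) - 2)*exp(-h)/(exp(2*h) + 8*exp(h) + 16)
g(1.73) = 0.02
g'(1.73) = -0.03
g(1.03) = 0.05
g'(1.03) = -0.07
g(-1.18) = 0.76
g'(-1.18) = -0.81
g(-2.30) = 2.43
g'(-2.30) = -2.49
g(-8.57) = 1317.72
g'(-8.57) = -1317.78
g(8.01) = 0.00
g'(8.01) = -0.00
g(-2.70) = 3.66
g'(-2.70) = -3.72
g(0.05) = 0.19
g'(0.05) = -0.23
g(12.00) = 0.00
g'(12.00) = 0.00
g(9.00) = 0.00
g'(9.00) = 0.00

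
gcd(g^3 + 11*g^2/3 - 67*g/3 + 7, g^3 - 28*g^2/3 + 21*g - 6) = g^2 - 10*g/3 + 1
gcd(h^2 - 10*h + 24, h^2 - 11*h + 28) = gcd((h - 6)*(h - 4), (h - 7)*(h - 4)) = h - 4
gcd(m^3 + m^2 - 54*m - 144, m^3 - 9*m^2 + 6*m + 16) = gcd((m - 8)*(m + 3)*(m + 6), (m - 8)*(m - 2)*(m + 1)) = m - 8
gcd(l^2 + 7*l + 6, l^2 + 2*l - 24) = l + 6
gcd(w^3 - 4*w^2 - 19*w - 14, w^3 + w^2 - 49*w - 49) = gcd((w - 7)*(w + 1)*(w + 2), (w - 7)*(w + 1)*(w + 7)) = w^2 - 6*w - 7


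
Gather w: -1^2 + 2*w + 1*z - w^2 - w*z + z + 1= -w^2 + w*(2 - z) + 2*z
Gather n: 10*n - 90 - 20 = 10*n - 110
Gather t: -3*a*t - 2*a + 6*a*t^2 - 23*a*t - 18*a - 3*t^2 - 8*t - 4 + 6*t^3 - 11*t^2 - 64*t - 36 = -20*a + 6*t^3 + t^2*(6*a - 14) + t*(-26*a - 72) - 40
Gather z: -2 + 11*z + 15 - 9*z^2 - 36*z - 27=-9*z^2 - 25*z - 14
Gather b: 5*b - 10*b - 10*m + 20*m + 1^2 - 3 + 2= -5*b + 10*m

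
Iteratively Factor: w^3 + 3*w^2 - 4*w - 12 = (w + 2)*(w^2 + w - 6) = (w - 2)*(w + 2)*(w + 3)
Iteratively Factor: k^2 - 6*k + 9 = (k - 3)*(k - 3)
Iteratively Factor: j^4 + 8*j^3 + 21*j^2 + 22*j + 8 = (j + 4)*(j^3 + 4*j^2 + 5*j + 2) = (j + 2)*(j + 4)*(j^2 + 2*j + 1) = (j + 1)*(j + 2)*(j + 4)*(j + 1)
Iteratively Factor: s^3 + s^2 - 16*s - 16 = (s + 4)*(s^2 - 3*s - 4) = (s + 1)*(s + 4)*(s - 4)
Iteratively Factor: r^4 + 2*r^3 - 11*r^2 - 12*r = (r + 4)*(r^3 - 2*r^2 - 3*r) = (r - 3)*(r + 4)*(r^2 + r) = r*(r - 3)*(r + 4)*(r + 1)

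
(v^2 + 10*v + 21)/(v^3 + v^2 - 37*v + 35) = (v + 3)/(v^2 - 6*v + 5)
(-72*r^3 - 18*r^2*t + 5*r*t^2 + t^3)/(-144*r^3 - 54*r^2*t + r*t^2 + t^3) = (4*r - t)/(8*r - t)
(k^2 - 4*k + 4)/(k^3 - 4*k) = (k - 2)/(k*(k + 2))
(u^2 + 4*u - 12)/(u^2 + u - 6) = (u + 6)/(u + 3)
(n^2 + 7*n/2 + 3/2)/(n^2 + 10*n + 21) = (n + 1/2)/(n + 7)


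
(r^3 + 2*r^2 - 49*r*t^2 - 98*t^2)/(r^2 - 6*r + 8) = (r^3 + 2*r^2 - 49*r*t^2 - 98*t^2)/(r^2 - 6*r + 8)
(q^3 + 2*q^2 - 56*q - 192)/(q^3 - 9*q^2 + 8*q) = (q^2 + 10*q + 24)/(q*(q - 1))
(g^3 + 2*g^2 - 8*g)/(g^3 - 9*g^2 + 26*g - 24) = g*(g + 4)/(g^2 - 7*g + 12)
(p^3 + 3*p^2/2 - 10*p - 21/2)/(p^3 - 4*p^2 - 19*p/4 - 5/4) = 2*(-2*p^3 - 3*p^2 + 20*p + 21)/(-4*p^3 + 16*p^2 + 19*p + 5)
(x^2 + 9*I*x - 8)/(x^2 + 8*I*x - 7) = (x + 8*I)/(x + 7*I)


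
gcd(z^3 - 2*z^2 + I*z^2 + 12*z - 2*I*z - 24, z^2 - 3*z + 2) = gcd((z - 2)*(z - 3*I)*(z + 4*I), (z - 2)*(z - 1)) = z - 2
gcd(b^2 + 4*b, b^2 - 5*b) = b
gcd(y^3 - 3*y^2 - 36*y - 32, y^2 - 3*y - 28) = y + 4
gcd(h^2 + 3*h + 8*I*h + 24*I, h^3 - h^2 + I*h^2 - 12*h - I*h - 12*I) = h + 3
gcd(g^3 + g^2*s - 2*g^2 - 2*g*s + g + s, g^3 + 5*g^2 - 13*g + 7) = g^2 - 2*g + 1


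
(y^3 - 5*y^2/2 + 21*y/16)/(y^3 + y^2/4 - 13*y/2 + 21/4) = y*(4*y - 3)/(4*(y^2 + 2*y - 3))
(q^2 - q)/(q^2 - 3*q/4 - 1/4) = 4*q/(4*q + 1)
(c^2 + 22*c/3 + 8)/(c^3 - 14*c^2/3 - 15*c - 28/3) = (c + 6)/(c^2 - 6*c - 7)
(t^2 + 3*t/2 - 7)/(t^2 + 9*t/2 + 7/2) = (t - 2)/(t + 1)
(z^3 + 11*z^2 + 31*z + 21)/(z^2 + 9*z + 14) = (z^2 + 4*z + 3)/(z + 2)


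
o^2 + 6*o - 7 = (o - 1)*(o + 7)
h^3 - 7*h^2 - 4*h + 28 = (h - 7)*(h - 2)*(h + 2)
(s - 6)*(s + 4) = s^2 - 2*s - 24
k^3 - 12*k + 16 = (k - 2)^2*(k + 4)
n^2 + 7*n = n*(n + 7)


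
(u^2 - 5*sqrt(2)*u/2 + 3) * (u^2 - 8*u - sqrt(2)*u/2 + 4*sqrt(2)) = u^4 - 8*u^3 - 3*sqrt(2)*u^3 + 11*u^2/2 + 24*sqrt(2)*u^2 - 44*u - 3*sqrt(2)*u/2 + 12*sqrt(2)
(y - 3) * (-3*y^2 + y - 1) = -3*y^3 + 10*y^2 - 4*y + 3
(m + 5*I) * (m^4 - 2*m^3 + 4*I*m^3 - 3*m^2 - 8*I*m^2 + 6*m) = m^5 - 2*m^4 + 9*I*m^4 - 23*m^3 - 18*I*m^3 + 46*m^2 - 15*I*m^2 + 30*I*m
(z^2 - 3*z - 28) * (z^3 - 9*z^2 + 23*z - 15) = z^5 - 12*z^4 + 22*z^3 + 168*z^2 - 599*z + 420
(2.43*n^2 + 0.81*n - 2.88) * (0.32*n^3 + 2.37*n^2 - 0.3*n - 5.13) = 0.7776*n^5 + 6.0183*n^4 + 0.2691*n^3 - 19.5345*n^2 - 3.2913*n + 14.7744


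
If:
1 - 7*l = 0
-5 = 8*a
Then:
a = -5/8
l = 1/7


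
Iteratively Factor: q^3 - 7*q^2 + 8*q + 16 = (q + 1)*(q^2 - 8*q + 16) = (q - 4)*(q + 1)*(q - 4)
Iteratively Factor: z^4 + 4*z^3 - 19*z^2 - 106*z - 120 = (z + 4)*(z^3 - 19*z - 30) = (z + 2)*(z + 4)*(z^2 - 2*z - 15) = (z + 2)*(z + 3)*(z + 4)*(z - 5)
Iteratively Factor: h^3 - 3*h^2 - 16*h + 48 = (h + 4)*(h^2 - 7*h + 12) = (h - 4)*(h + 4)*(h - 3)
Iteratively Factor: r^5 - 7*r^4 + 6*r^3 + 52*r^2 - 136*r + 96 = (r - 2)*(r^4 - 5*r^3 - 4*r^2 + 44*r - 48) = (r - 4)*(r - 2)*(r^3 - r^2 - 8*r + 12) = (r - 4)*(r - 2)^2*(r^2 + r - 6) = (r - 4)*(r - 2)^2*(r + 3)*(r - 2)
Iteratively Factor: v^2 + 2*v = (v + 2)*(v)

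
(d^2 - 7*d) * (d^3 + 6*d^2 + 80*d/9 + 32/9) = d^5 - d^4 - 298*d^3/9 - 176*d^2/3 - 224*d/9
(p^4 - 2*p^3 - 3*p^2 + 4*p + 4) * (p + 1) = p^5 - p^4 - 5*p^3 + p^2 + 8*p + 4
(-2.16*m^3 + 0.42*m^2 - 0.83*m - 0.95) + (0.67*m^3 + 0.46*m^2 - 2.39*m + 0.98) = -1.49*m^3 + 0.88*m^2 - 3.22*m + 0.03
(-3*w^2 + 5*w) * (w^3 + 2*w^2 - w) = -3*w^5 - w^4 + 13*w^3 - 5*w^2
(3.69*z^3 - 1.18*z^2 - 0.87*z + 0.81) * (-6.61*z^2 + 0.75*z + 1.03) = -24.3909*z^5 + 10.5673*z^4 + 8.6664*z^3 - 7.222*z^2 - 0.2886*z + 0.8343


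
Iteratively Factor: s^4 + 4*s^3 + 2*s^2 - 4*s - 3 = (s + 3)*(s^3 + s^2 - s - 1) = (s + 1)*(s + 3)*(s^2 - 1) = (s - 1)*(s + 1)*(s + 3)*(s + 1)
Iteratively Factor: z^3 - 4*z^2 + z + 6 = (z + 1)*(z^2 - 5*z + 6) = (z - 2)*(z + 1)*(z - 3)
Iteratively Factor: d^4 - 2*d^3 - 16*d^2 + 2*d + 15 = (d + 3)*(d^3 - 5*d^2 - d + 5) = (d - 5)*(d + 3)*(d^2 - 1) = (d - 5)*(d + 1)*(d + 3)*(d - 1)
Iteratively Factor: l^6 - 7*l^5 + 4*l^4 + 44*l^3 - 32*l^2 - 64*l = (l - 4)*(l^5 - 3*l^4 - 8*l^3 + 12*l^2 + 16*l) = l*(l - 4)*(l^4 - 3*l^3 - 8*l^2 + 12*l + 16) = l*(l - 4)*(l + 2)*(l^3 - 5*l^2 + 2*l + 8) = l*(l - 4)^2*(l + 2)*(l^2 - l - 2) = l*(l - 4)^2*(l + 1)*(l + 2)*(l - 2)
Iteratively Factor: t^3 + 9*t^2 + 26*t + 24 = (t + 2)*(t^2 + 7*t + 12) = (t + 2)*(t + 3)*(t + 4)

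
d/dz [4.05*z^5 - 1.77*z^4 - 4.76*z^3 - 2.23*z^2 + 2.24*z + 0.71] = 20.25*z^4 - 7.08*z^3 - 14.28*z^2 - 4.46*z + 2.24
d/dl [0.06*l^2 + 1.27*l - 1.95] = 0.12*l + 1.27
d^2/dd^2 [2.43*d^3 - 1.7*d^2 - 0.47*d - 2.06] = 14.58*d - 3.4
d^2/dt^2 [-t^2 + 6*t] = -2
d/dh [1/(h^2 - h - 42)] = (1 - 2*h)/(-h^2 + h + 42)^2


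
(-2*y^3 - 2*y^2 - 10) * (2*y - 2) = -4*y^4 + 4*y^2 - 20*y + 20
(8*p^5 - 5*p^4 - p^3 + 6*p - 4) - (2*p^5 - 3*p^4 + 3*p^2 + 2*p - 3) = 6*p^5 - 2*p^4 - p^3 - 3*p^2 + 4*p - 1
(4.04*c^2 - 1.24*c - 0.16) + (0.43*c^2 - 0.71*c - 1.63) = 4.47*c^2 - 1.95*c - 1.79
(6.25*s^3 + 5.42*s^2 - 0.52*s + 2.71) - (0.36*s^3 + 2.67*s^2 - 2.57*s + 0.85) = 5.89*s^3 + 2.75*s^2 + 2.05*s + 1.86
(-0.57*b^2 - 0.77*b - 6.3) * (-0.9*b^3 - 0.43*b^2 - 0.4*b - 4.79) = 0.513*b^5 + 0.9381*b^4 + 6.2291*b^3 + 5.7473*b^2 + 6.2083*b + 30.177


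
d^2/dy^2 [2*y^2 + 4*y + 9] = 4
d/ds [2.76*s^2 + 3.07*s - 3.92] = 5.52*s + 3.07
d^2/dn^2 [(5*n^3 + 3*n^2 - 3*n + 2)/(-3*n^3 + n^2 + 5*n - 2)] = 12*(-7*n^6 - 24*n^5 - 15*n^4 + 17*n^3 + 18*n^2 - 6*n - 6)/(27*n^9 - 27*n^8 - 126*n^7 + 143*n^6 + 174*n^5 - 249*n^4 - 29*n^3 + 138*n^2 - 60*n + 8)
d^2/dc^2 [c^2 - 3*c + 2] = 2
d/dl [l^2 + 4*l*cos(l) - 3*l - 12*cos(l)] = -4*l*sin(l) + 2*l + 12*sin(l) + 4*cos(l) - 3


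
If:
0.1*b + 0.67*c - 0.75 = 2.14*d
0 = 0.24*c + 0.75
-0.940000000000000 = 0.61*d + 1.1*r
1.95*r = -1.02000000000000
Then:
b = 15.65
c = -3.12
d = -0.60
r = -0.52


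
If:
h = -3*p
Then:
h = -3*p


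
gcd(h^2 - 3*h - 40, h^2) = 1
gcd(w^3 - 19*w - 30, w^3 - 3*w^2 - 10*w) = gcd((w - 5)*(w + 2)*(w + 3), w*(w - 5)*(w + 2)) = w^2 - 3*w - 10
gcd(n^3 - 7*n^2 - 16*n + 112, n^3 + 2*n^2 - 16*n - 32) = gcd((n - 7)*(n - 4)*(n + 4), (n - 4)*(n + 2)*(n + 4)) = n^2 - 16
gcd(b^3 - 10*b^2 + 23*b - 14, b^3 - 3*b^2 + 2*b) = b^2 - 3*b + 2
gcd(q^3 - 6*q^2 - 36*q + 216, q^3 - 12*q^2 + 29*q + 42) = q - 6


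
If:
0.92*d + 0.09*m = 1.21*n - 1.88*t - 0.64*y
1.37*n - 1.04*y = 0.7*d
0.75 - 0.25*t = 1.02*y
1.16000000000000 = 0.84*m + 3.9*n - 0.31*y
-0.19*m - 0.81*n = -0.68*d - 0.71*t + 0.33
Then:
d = 0.73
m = -2.59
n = 0.91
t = 0.11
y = 0.71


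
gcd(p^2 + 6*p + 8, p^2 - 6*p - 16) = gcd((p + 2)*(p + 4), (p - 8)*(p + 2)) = p + 2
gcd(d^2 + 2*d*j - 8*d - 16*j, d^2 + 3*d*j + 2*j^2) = d + 2*j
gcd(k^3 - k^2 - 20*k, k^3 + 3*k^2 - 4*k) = k^2 + 4*k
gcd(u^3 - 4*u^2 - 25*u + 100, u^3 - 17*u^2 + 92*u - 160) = u^2 - 9*u + 20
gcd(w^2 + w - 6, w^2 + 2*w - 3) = w + 3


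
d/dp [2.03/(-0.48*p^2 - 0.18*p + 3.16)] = (1.9488*p + 0.3654)/(0.48*p^2 + 0.18*p - 3.16)^2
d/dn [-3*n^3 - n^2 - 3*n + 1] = -9*n^2 - 2*n - 3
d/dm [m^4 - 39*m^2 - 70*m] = 4*m^3 - 78*m - 70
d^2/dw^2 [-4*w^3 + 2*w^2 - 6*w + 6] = 4 - 24*w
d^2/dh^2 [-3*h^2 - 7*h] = -6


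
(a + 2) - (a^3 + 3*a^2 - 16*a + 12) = -a^3 - 3*a^2 + 17*a - 10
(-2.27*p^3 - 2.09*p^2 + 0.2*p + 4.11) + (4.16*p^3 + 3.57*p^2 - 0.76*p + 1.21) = 1.89*p^3 + 1.48*p^2 - 0.56*p + 5.32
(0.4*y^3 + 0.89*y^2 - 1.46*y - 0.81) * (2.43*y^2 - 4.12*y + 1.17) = 0.972*y^5 + 0.5147*y^4 - 6.7466*y^3 + 5.0882*y^2 + 1.629*y - 0.9477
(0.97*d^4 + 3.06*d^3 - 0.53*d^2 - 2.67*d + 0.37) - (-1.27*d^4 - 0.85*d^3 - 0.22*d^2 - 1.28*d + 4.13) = 2.24*d^4 + 3.91*d^3 - 0.31*d^2 - 1.39*d - 3.76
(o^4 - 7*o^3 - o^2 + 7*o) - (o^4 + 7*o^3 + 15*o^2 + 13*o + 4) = -14*o^3 - 16*o^2 - 6*o - 4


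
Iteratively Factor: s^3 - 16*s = (s)*(s^2 - 16) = s*(s - 4)*(s + 4)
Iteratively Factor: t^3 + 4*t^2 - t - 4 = (t + 1)*(t^2 + 3*t - 4) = (t - 1)*(t + 1)*(t + 4)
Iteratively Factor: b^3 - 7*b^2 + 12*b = (b)*(b^2 - 7*b + 12) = b*(b - 4)*(b - 3)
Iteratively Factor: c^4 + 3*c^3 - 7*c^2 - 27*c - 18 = (c + 2)*(c^3 + c^2 - 9*c - 9) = (c + 1)*(c + 2)*(c^2 - 9) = (c + 1)*(c + 2)*(c + 3)*(c - 3)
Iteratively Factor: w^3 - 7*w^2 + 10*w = (w - 2)*(w^2 - 5*w) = w*(w - 2)*(w - 5)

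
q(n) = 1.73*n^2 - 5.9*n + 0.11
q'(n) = 3.46*n - 5.9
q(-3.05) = 34.20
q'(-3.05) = -16.45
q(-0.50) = 3.49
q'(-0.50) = -7.63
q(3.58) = 1.16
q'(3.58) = 6.49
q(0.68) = -3.10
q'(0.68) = -3.55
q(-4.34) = 58.30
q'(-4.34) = -20.92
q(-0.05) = 0.41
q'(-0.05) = -6.07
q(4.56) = 9.18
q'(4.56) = 9.88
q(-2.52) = 25.96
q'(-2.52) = -14.62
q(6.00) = 26.99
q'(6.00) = 14.86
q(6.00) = 26.99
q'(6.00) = 14.86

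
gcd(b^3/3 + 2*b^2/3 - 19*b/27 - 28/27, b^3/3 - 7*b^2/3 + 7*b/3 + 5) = b + 1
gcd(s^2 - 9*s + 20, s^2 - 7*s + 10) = s - 5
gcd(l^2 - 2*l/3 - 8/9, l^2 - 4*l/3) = l - 4/3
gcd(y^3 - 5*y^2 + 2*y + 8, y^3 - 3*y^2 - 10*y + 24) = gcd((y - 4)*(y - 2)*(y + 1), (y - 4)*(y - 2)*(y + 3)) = y^2 - 6*y + 8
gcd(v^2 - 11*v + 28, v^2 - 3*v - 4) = v - 4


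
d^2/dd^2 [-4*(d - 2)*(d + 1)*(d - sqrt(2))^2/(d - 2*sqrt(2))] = 8*(-3*d^4 + d^3 + 18*sqrt(2)*d^3 - 72*d^2 - 6*sqrt(2)*d^2 + 24*d + 48*sqrt(2)*d - 12*sqrt(2) - 12)/(d^3 - 6*sqrt(2)*d^2 + 24*d - 16*sqrt(2))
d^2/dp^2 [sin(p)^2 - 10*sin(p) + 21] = 10*sin(p) + 2*cos(2*p)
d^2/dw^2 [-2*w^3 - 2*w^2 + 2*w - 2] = -12*w - 4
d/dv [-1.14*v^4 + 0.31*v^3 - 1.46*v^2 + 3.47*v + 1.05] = -4.56*v^3 + 0.93*v^2 - 2.92*v + 3.47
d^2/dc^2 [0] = 0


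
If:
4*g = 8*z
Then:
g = 2*z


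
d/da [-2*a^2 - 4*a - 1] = -4*a - 4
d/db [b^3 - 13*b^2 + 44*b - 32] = 3*b^2 - 26*b + 44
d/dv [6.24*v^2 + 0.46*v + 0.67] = 12.48*v + 0.46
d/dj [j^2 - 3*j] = 2*j - 3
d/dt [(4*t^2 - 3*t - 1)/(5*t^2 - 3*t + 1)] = 3*(t^2 + 6*t - 2)/(25*t^4 - 30*t^3 + 19*t^2 - 6*t + 1)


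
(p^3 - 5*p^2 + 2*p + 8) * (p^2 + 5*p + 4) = p^5 - 19*p^3 - 2*p^2 + 48*p + 32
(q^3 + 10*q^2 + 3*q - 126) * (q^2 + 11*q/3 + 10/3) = q^5 + 41*q^4/3 + 43*q^3 - 245*q^2/3 - 452*q - 420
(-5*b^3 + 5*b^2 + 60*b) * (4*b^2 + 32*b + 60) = -20*b^5 - 140*b^4 + 100*b^3 + 2220*b^2 + 3600*b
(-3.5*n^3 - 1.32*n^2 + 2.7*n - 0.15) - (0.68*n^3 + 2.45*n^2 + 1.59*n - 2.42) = -4.18*n^3 - 3.77*n^2 + 1.11*n + 2.27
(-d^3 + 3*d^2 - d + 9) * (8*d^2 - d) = -8*d^5 + 25*d^4 - 11*d^3 + 73*d^2 - 9*d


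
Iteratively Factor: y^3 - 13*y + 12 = (y - 1)*(y^2 + y - 12) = (y - 3)*(y - 1)*(y + 4)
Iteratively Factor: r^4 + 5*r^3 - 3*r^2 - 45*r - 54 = (r + 2)*(r^3 + 3*r^2 - 9*r - 27) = (r + 2)*(r + 3)*(r^2 - 9) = (r + 2)*(r + 3)^2*(r - 3)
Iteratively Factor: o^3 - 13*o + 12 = (o - 1)*(o^2 + o - 12) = (o - 1)*(o + 4)*(o - 3)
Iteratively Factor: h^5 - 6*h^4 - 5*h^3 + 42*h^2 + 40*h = (h)*(h^4 - 6*h^3 - 5*h^2 + 42*h + 40) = h*(h + 2)*(h^3 - 8*h^2 + 11*h + 20) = h*(h - 5)*(h + 2)*(h^2 - 3*h - 4) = h*(h - 5)*(h - 4)*(h + 2)*(h + 1)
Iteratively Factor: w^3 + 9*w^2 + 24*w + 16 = (w + 1)*(w^2 + 8*w + 16) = (w + 1)*(w + 4)*(w + 4)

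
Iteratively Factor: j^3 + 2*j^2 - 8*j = (j + 4)*(j^2 - 2*j) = (j - 2)*(j + 4)*(j)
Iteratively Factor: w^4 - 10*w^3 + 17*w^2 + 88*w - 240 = (w + 3)*(w^3 - 13*w^2 + 56*w - 80) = (w - 5)*(w + 3)*(w^2 - 8*w + 16) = (w - 5)*(w - 4)*(w + 3)*(w - 4)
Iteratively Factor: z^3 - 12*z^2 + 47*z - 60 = (z - 4)*(z^2 - 8*z + 15) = (z - 5)*(z - 4)*(z - 3)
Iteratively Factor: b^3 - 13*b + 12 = (b + 4)*(b^2 - 4*b + 3) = (b - 3)*(b + 4)*(b - 1)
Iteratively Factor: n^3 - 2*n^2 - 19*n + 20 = (n - 5)*(n^2 + 3*n - 4) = (n - 5)*(n + 4)*(n - 1)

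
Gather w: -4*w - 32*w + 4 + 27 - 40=-36*w - 9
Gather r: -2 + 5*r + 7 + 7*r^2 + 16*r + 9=7*r^2 + 21*r + 14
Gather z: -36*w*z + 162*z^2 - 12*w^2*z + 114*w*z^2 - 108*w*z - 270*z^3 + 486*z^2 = -270*z^3 + z^2*(114*w + 648) + z*(-12*w^2 - 144*w)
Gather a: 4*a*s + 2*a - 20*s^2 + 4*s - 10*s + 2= a*(4*s + 2) - 20*s^2 - 6*s + 2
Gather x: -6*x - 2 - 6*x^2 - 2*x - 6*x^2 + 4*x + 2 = -12*x^2 - 4*x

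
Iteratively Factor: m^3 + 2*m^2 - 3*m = (m + 3)*(m^2 - m) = (m - 1)*(m + 3)*(m)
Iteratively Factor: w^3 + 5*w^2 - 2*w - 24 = (w + 4)*(w^2 + w - 6) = (w - 2)*(w + 4)*(w + 3)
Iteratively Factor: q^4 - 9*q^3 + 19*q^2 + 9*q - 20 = (q - 4)*(q^3 - 5*q^2 - q + 5) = (q - 5)*(q - 4)*(q^2 - 1) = (q - 5)*(q - 4)*(q + 1)*(q - 1)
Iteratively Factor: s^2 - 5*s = (s - 5)*(s)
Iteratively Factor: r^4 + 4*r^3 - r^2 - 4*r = (r)*(r^3 + 4*r^2 - r - 4) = r*(r - 1)*(r^2 + 5*r + 4) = r*(r - 1)*(r + 4)*(r + 1)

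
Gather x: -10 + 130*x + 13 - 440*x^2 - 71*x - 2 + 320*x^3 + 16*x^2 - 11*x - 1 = 320*x^3 - 424*x^2 + 48*x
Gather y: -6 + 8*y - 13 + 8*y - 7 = 16*y - 26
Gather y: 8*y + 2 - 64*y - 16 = -56*y - 14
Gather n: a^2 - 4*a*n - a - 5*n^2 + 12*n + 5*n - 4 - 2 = a^2 - a - 5*n^2 + n*(17 - 4*a) - 6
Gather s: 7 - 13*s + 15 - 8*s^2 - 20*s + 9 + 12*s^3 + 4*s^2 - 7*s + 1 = 12*s^3 - 4*s^2 - 40*s + 32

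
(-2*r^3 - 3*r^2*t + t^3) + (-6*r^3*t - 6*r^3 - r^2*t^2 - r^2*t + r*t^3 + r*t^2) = -6*r^3*t - 8*r^3 - r^2*t^2 - 4*r^2*t + r*t^3 + r*t^2 + t^3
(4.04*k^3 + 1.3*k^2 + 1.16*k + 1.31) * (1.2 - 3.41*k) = -13.7764*k^4 + 0.414999999999999*k^3 - 2.3956*k^2 - 3.0751*k + 1.572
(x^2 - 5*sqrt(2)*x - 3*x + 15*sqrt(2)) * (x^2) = x^4 - 5*sqrt(2)*x^3 - 3*x^3 + 15*sqrt(2)*x^2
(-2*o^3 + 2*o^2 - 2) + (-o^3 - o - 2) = -3*o^3 + 2*o^2 - o - 4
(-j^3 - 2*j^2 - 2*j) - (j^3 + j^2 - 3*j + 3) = -2*j^3 - 3*j^2 + j - 3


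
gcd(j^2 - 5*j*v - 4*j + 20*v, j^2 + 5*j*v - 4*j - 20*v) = j - 4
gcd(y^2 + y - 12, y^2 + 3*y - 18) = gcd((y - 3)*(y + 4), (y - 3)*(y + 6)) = y - 3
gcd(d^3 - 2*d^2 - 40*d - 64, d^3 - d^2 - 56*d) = d - 8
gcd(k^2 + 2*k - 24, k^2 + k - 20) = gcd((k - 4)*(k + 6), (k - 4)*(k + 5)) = k - 4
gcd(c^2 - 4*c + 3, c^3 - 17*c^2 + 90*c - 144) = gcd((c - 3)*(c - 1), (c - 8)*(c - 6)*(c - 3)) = c - 3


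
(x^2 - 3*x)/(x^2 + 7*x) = (x - 3)/(x + 7)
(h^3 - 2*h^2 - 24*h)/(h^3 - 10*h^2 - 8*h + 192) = h/(h - 8)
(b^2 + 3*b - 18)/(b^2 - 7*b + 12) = (b + 6)/(b - 4)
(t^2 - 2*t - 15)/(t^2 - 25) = (t + 3)/(t + 5)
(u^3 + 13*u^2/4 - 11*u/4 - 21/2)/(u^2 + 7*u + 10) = (4*u^2 + 5*u - 21)/(4*(u + 5))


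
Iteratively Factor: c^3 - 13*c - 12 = (c + 1)*(c^2 - c - 12) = (c - 4)*(c + 1)*(c + 3)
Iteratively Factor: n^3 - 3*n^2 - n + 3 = (n - 1)*(n^2 - 2*n - 3) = (n - 1)*(n + 1)*(n - 3)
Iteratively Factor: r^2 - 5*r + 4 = (r - 4)*(r - 1)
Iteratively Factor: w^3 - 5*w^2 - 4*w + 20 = (w - 2)*(w^2 - 3*w - 10) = (w - 2)*(w + 2)*(w - 5)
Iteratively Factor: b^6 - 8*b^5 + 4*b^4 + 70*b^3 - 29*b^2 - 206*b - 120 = (b + 1)*(b^5 - 9*b^4 + 13*b^3 + 57*b^2 - 86*b - 120) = (b - 4)*(b + 1)*(b^4 - 5*b^3 - 7*b^2 + 29*b + 30) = (b - 4)*(b - 3)*(b + 1)*(b^3 - 2*b^2 - 13*b - 10) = (b - 4)*(b - 3)*(b + 1)^2*(b^2 - 3*b - 10) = (b - 4)*(b - 3)*(b + 1)^2*(b + 2)*(b - 5)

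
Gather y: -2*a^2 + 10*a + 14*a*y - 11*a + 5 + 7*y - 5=-2*a^2 - a + y*(14*a + 7)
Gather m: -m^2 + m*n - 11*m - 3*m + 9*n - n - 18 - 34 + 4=-m^2 + m*(n - 14) + 8*n - 48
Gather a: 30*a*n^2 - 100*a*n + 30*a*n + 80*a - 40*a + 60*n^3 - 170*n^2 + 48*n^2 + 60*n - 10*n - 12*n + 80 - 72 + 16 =a*(30*n^2 - 70*n + 40) + 60*n^3 - 122*n^2 + 38*n + 24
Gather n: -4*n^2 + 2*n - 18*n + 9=-4*n^2 - 16*n + 9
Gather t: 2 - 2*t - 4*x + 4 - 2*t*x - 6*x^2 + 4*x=t*(-2*x - 2) - 6*x^2 + 6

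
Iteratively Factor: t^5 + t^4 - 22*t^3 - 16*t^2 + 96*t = (t + 3)*(t^4 - 2*t^3 - 16*t^2 + 32*t) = (t - 2)*(t + 3)*(t^3 - 16*t) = (t - 4)*(t - 2)*(t + 3)*(t^2 + 4*t) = t*(t - 4)*(t - 2)*(t + 3)*(t + 4)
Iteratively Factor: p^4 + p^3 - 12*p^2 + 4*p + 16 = (p + 4)*(p^3 - 3*p^2 + 4) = (p - 2)*(p + 4)*(p^2 - p - 2) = (p - 2)*(p + 1)*(p + 4)*(p - 2)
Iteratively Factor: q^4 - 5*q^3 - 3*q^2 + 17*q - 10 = (q - 1)*(q^3 - 4*q^2 - 7*q + 10) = (q - 5)*(q - 1)*(q^2 + q - 2) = (q - 5)*(q - 1)*(q + 2)*(q - 1)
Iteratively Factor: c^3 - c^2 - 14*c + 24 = (c + 4)*(c^2 - 5*c + 6) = (c - 3)*(c + 4)*(c - 2)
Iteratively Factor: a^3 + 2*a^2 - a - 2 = (a + 1)*(a^2 + a - 2) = (a - 1)*(a + 1)*(a + 2)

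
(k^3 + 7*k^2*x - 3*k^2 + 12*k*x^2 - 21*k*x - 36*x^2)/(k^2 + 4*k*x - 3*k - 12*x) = k + 3*x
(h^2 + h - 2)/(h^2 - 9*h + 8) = (h + 2)/(h - 8)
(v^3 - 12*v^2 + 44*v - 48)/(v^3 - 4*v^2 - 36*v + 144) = (v - 2)/(v + 6)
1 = 1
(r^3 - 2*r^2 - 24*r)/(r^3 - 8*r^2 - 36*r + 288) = r*(r + 4)/(r^2 - 2*r - 48)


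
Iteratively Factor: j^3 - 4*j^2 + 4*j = (j - 2)*(j^2 - 2*j) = (j - 2)^2*(j)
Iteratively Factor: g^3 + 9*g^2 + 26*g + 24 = (g + 3)*(g^2 + 6*g + 8) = (g + 3)*(g + 4)*(g + 2)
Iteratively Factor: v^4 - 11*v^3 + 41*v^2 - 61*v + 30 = (v - 5)*(v^3 - 6*v^2 + 11*v - 6) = (v - 5)*(v - 3)*(v^2 - 3*v + 2) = (v - 5)*(v - 3)*(v - 1)*(v - 2)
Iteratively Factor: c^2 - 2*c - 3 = (c - 3)*(c + 1)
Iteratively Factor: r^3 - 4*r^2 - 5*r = (r - 5)*(r^2 + r) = r*(r - 5)*(r + 1)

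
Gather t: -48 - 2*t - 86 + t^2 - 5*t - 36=t^2 - 7*t - 170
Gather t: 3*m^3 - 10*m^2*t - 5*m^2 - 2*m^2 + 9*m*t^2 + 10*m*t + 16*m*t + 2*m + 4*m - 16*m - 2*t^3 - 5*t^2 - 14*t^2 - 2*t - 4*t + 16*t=3*m^3 - 7*m^2 - 10*m - 2*t^3 + t^2*(9*m - 19) + t*(-10*m^2 + 26*m + 10)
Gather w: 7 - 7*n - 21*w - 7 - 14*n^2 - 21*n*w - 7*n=-14*n^2 - 14*n + w*(-21*n - 21)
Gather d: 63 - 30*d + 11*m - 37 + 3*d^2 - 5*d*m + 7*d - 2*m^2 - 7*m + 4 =3*d^2 + d*(-5*m - 23) - 2*m^2 + 4*m + 30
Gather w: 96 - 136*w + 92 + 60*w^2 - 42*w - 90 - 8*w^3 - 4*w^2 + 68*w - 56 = -8*w^3 + 56*w^2 - 110*w + 42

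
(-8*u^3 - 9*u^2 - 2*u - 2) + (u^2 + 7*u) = -8*u^3 - 8*u^2 + 5*u - 2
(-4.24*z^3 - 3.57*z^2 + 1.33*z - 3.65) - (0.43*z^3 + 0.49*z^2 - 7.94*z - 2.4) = -4.67*z^3 - 4.06*z^2 + 9.27*z - 1.25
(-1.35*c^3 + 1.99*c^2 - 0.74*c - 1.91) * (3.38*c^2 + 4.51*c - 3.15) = -4.563*c^5 + 0.6377*c^4 + 10.7262*c^3 - 16.0617*c^2 - 6.2831*c + 6.0165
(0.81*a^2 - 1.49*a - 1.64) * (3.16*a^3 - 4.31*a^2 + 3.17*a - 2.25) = 2.5596*a^5 - 8.1995*a^4 + 3.8072*a^3 + 0.522599999999999*a^2 - 1.8463*a + 3.69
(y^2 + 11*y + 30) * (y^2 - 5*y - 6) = y^4 + 6*y^3 - 31*y^2 - 216*y - 180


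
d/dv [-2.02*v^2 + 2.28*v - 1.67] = 2.28 - 4.04*v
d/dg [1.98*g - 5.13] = 1.98000000000000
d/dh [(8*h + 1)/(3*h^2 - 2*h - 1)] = 6*(-4*h^2 - h - 1)/(9*h^4 - 12*h^3 - 2*h^2 + 4*h + 1)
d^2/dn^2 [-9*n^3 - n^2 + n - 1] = -54*n - 2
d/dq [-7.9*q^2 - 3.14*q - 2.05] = -15.8*q - 3.14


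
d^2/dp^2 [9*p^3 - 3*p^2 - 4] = 54*p - 6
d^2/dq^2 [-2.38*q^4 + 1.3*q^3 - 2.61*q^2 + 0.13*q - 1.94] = -28.56*q^2 + 7.8*q - 5.22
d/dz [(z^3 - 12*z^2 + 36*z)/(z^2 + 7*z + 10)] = (z^4 + 14*z^3 - 90*z^2 - 240*z + 360)/(z^4 + 14*z^3 + 69*z^2 + 140*z + 100)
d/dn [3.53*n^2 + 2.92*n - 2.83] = 7.06*n + 2.92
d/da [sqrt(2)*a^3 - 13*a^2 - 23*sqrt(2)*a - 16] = 3*sqrt(2)*a^2 - 26*a - 23*sqrt(2)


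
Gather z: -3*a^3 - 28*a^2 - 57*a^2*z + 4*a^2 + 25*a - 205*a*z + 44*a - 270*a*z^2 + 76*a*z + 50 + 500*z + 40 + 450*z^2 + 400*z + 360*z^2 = -3*a^3 - 24*a^2 + 69*a + z^2*(810 - 270*a) + z*(-57*a^2 - 129*a + 900) + 90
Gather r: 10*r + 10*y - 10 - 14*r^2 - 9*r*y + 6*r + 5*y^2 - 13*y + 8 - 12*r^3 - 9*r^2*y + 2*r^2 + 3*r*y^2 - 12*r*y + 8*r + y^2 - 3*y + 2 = -12*r^3 + r^2*(-9*y - 12) + r*(3*y^2 - 21*y + 24) + 6*y^2 - 6*y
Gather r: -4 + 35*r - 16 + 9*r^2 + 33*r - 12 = 9*r^2 + 68*r - 32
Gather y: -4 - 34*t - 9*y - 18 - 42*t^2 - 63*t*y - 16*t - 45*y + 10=-42*t^2 - 50*t + y*(-63*t - 54) - 12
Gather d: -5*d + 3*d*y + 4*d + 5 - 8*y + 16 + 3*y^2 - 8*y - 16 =d*(3*y - 1) + 3*y^2 - 16*y + 5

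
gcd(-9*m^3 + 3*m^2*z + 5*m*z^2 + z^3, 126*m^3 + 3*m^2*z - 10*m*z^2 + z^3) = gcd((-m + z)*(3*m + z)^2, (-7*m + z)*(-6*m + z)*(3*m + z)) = 3*m + z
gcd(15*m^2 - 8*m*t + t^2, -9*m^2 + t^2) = -3*m + t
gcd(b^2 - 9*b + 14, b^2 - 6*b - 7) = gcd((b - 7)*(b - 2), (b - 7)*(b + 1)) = b - 7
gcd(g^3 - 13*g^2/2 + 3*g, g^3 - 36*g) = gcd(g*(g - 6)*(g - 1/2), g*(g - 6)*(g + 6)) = g^2 - 6*g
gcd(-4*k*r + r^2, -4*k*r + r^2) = -4*k*r + r^2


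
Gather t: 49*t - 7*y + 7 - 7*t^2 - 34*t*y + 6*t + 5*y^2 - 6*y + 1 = -7*t^2 + t*(55 - 34*y) + 5*y^2 - 13*y + 8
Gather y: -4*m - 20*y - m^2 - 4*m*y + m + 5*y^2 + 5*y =-m^2 - 3*m + 5*y^2 + y*(-4*m - 15)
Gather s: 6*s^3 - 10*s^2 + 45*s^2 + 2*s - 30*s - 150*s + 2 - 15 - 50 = 6*s^3 + 35*s^2 - 178*s - 63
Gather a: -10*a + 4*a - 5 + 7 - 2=-6*a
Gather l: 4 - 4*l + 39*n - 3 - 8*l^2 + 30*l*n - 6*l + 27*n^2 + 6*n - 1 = -8*l^2 + l*(30*n - 10) + 27*n^2 + 45*n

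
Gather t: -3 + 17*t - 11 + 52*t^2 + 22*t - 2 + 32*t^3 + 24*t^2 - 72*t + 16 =32*t^3 + 76*t^2 - 33*t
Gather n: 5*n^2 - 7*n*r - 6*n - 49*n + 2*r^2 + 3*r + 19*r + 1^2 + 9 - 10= 5*n^2 + n*(-7*r - 55) + 2*r^2 + 22*r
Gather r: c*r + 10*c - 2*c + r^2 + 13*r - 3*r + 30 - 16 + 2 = 8*c + r^2 + r*(c + 10) + 16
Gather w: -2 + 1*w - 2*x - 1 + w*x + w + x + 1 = w*(x + 2) - x - 2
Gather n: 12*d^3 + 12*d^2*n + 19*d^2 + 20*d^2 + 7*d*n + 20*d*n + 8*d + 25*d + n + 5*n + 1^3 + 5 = 12*d^3 + 39*d^2 + 33*d + n*(12*d^2 + 27*d + 6) + 6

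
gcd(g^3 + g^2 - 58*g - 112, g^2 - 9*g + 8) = g - 8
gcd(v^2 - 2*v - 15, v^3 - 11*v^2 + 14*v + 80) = v - 5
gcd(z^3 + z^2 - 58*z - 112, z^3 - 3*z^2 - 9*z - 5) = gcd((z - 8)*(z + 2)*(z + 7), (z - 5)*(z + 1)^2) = 1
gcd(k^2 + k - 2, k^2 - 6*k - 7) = 1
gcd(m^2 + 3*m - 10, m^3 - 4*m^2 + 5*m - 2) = m - 2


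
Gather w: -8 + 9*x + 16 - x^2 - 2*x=-x^2 + 7*x + 8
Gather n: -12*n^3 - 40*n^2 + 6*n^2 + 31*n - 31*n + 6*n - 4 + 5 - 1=-12*n^3 - 34*n^2 + 6*n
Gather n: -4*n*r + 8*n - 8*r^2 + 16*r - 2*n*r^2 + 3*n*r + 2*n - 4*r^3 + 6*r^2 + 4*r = n*(-2*r^2 - r + 10) - 4*r^3 - 2*r^2 + 20*r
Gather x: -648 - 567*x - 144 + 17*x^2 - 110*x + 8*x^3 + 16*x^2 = 8*x^3 + 33*x^2 - 677*x - 792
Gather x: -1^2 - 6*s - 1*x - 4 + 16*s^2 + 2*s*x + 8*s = 16*s^2 + 2*s + x*(2*s - 1) - 5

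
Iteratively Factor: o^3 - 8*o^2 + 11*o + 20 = (o + 1)*(o^2 - 9*o + 20) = (o - 4)*(o + 1)*(o - 5)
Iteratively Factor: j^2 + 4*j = (j + 4)*(j)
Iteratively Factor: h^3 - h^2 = (h)*(h^2 - h) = h^2*(h - 1)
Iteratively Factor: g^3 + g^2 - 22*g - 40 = (g + 2)*(g^2 - g - 20) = (g + 2)*(g + 4)*(g - 5)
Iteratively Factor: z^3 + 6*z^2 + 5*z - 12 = (z + 4)*(z^2 + 2*z - 3) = (z - 1)*(z + 4)*(z + 3)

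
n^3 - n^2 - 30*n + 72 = (n - 4)*(n - 3)*(n + 6)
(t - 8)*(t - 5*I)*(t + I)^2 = t^4 - 8*t^3 - 3*I*t^3 + 9*t^2 + 24*I*t^2 - 72*t + 5*I*t - 40*I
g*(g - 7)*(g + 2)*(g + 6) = g^4 + g^3 - 44*g^2 - 84*g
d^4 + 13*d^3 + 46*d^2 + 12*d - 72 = (d - 1)*(d + 2)*(d + 6)^2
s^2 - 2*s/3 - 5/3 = (s - 5/3)*(s + 1)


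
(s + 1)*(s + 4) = s^2 + 5*s + 4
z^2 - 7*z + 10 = (z - 5)*(z - 2)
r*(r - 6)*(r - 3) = r^3 - 9*r^2 + 18*r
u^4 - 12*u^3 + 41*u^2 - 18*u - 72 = (u - 6)*(u - 4)*(u - 3)*(u + 1)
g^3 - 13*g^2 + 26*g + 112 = (g - 8)*(g - 7)*(g + 2)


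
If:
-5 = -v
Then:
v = 5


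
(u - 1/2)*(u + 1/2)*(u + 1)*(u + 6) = u^4 + 7*u^3 + 23*u^2/4 - 7*u/4 - 3/2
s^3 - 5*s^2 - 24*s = s*(s - 8)*(s + 3)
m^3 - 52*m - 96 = (m - 8)*(m + 2)*(m + 6)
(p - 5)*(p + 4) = p^2 - p - 20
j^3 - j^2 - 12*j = j*(j - 4)*(j + 3)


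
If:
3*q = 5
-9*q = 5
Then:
No Solution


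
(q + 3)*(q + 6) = q^2 + 9*q + 18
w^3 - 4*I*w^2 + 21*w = w*(w - 7*I)*(w + 3*I)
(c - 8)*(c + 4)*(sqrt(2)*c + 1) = sqrt(2)*c^3 - 4*sqrt(2)*c^2 + c^2 - 32*sqrt(2)*c - 4*c - 32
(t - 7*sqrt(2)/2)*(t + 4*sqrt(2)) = t^2 + sqrt(2)*t/2 - 28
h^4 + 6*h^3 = h^3*(h + 6)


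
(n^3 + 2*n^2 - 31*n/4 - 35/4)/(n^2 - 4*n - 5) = (n^2 + n - 35/4)/(n - 5)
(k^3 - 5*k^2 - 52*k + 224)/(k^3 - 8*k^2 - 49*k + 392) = (k - 4)/(k - 7)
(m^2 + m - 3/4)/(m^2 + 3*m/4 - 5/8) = 2*(2*m + 3)/(4*m + 5)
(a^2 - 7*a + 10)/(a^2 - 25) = (a - 2)/(a + 5)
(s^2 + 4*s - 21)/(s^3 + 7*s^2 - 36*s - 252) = (s - 3)/(s^2 - 36)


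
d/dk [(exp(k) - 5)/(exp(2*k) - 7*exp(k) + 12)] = (-(exp(k) - 5)*(2*exp(k) - 7) + exp(2*k) - 7*exp(k) + 12)*exp(k)/(exp(2*k) - 7*exp(k) + 12)^2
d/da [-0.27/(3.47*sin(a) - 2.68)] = 0.9369*cos(a)/(3.47*sin(a) - 2.68)^2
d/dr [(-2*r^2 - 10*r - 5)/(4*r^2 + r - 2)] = (38*r^2 + 48*r + 25)/(16*r^4 + 8*r^3 - 15*r^2 - 4*r + 4)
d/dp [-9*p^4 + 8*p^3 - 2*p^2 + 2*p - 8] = -36*p^3 + 24*p^2 - 4*p + 2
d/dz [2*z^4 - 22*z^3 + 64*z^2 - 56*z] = 8*z^3 - 66*z^2 + 128*z - 56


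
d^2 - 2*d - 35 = (d - 7)*(d + 5)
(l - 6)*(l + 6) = l^2 - 36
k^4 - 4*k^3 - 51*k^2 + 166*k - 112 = (k - 8)*(k - 2)*(k - 1)*(k + 7)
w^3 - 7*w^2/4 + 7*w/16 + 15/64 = (w - 5/4)*(w - 3/4)*(w + 1/4)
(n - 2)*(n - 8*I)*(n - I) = n^3 - 2*n^2 - 9*I*n^2 - 8*n + 18*I*n + 16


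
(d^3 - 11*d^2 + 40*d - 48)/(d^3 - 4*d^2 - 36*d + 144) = (d^2 - 7*d + 12)/(d^2 - 36)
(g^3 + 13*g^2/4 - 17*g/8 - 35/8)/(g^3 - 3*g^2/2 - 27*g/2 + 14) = (4*g^2 - g - 5)/(4*(g^2 - 5*g + 4))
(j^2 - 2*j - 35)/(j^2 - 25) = (j - 7)/(j - 5)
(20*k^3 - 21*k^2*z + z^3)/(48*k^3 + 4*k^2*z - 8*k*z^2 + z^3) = (-5*k^2 + 4*k*z + z^2)/(-12*k^2 - 4*k*z + z^2)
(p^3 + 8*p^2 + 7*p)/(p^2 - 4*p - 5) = p*(p + 7)/(p - 5)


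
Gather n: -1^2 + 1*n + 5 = n + 4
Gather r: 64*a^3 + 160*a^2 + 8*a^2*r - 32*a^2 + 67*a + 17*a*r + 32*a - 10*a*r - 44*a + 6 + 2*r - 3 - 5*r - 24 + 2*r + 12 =64*a^3 + 128*a^2 + 55*a + r*(8*a^2 + 7*a - 1) - 9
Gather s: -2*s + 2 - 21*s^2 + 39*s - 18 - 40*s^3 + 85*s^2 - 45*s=-40*s^3 + 64*s^2 - 8*s - 16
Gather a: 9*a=9*a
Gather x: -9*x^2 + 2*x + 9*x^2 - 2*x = 0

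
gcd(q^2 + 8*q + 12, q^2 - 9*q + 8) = 1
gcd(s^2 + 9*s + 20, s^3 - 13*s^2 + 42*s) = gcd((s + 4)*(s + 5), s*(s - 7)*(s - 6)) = 1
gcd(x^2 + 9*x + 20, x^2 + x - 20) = x + 5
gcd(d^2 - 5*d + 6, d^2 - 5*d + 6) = d^2 - 5*d + 6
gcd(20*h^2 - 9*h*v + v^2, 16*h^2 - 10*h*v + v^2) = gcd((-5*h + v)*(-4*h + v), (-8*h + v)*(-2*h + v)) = 1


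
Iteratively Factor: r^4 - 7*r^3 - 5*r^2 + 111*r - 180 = (r - 3)*(r^3 - 4*r^2 - 17*r + 60) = (r - 3)^2*(r^2 - r - 20) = (r - 5)*(r - 3)^2*(r + 4)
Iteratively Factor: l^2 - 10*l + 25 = (l - 5)*(l - 5)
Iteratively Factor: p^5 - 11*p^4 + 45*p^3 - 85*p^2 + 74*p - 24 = (p - 3)*(p^4 - 8*p^3 + 21*p^2 - 22*p + 8) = (p - 3)*(p - 1)*(p^3 - 7*p^2 + 14*p - 8) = (p - 3)*(p - 1)^2*(p^2 - 6*p + 8) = (p - 4)*(p - 3)*(p - 1)^2*(p - 2)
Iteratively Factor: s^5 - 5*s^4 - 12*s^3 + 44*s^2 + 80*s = (s - 4)*(s^4 - s^3 - 16*s^2 - 20*s) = (s - 4)*(s + 2)*(s^3 - 3*s^2 - 10*s) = (s - 4)*(s + 2)^2*(s^2 - 5*s) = (s - 5)*(s - 4)*(s + 2)^2*(s)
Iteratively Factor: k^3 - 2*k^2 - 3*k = (k)*(k^2 - 2*k - 3) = k*(k + 1)*(k - 3)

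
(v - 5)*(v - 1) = v^2 - 6*v + 5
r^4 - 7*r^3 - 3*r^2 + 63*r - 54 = (r - 6)*(r - 3)*(r - 1)*(r + 3)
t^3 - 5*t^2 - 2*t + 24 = (t - 4)*(t - 3)*(t + 2)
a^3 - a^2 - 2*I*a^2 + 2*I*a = a*(a - 1)*(a - 2*I)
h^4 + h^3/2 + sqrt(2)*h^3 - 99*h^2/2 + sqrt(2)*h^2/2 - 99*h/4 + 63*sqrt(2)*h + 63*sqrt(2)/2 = (h + 1/2)*(h - 7*sqrt(2)/2)*(h - 3*sqrt(2)/2)*(h + 6*sqrt(2))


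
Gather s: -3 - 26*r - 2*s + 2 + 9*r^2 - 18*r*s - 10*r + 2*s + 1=9*r^2 - 18*r*s - 36*r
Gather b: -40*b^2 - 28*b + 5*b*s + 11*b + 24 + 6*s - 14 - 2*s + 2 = -40*b^2 + b*(5*s - 17) + 4*s + 12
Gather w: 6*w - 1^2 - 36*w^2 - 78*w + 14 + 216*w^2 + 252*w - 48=180*w^2 + 180*w - 35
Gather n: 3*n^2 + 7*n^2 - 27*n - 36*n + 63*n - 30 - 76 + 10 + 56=10*n^2 - 40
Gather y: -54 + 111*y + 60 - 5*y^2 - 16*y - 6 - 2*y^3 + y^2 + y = -2*y^3 - 4*y^2 + 96*y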